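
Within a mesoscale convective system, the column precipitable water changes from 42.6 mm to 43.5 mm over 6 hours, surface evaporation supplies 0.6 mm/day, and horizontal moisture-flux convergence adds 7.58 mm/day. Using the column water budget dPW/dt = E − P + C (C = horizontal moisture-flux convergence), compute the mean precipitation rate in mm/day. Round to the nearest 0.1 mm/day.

P ≈ 4.6 mm/day

dPW/dt = (43.5 − 42.6) mm / (6/24 day) = +3.600 mm/day.
P = E + C − dPW/dt = 0.6 + (7.58) − (+3.600) = 4.6 mm/day.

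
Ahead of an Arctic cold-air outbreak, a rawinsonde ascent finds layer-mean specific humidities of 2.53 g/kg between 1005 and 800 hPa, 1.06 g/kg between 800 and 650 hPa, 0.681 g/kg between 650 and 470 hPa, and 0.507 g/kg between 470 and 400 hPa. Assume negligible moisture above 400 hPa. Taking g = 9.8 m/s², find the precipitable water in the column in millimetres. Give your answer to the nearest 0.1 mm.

Precipitable water is the column-integrated vapour mass per unit area: PW = (1/g) Σ q̄ Δp, with q in kg/kg and Δp in Pa (1 kg/m² of water = 1 mm).
Layer 1005–800 hPa: Δp = 205 hPa = 20500 Pa, q̄ = 0.00253 kg/kg → 0.00253 × 20500 / 9.8 = 5.29 mm
Layer 800–650 hPa: Δp = 150 hPa = 15000 Pa, q̄ = 0.00106 kg/kg → 0.00106 × 15000 / 9.8 = 1.62 mm
Layer 650–470 hPa: Δp = 180 hPa = 18000 Pa, q̄ = 0.000681 kg/kg → 0.000681 × 18000 / 9.8 = 1.25 mm
Layer 470–400 hPa: Δp = 70 hPa = 7000 Pa, q̄ = 0.000507 kg/kg → 0.000507 × 7000 / 9.8 = 0.36 mm
PW = 5.29 + 1.62 + 1.25 + 0.36 = 8.52 ≈ 8.5 mm.

PW ≈ 8.5 mm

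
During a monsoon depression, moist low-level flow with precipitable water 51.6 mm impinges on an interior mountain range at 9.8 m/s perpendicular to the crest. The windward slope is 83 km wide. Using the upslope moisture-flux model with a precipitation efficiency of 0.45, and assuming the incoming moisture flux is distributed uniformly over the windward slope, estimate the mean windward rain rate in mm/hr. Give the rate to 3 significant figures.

Incoming column moisture flux per unit ridge length: F = V × PW = 9.8 × 51.6 = 505.68 mm·m/s.
Spread over the 83 km slope with efficiency ε = 0.45: R = ε·F/W = 0.45 × 505.68 / 83000 m = 2.742e-03 mm/s.
R = 2.742e-03 × 3600 = 9.87 mm/hr.

R ≈ 9.87 mm/hr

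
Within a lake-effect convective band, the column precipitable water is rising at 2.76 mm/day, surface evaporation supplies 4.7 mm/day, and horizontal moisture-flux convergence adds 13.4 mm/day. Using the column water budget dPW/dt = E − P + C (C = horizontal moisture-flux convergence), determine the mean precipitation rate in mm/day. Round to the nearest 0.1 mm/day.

P ≈ 15.3 mm/day

dPW/dt = +2.76 mm/day.
P = E + C − dPW/dt = 4.7 + (13.4) − (+2.76) = 15.3 mm/day.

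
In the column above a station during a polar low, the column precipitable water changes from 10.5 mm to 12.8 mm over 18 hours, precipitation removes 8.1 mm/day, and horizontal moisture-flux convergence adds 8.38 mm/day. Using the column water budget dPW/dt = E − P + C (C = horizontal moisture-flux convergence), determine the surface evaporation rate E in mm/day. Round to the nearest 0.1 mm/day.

dPW/dt = (12.8 − 10.5) mm / (18/24 day) = +3.067 mm/day.
E = dPW/dt + P − C = (+3.067) + 8.1 − (8.38) = 2.8 mm/day.

E ≈ 2.8 mm/day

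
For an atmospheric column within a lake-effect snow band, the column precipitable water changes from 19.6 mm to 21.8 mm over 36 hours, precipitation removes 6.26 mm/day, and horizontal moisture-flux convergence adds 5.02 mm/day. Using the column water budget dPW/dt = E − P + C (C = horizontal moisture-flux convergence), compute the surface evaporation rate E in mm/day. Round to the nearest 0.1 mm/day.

E ≈ 2.7 mm/day

dPW/dt = (21.8 − 19.6) mm / (36/24 day) = +1.467 mm/day.
E = dPW/dt + P − C = (+1.467) + 6.26 − (5.02) = 2.7 mm/day.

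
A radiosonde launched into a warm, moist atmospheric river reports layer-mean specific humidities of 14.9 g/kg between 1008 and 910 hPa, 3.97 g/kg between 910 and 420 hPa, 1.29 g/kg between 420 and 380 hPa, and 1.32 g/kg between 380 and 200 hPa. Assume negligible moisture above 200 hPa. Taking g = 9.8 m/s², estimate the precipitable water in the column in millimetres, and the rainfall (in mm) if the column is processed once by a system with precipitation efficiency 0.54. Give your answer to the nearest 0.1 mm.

Precipitable water is the column-integrated vapour mass per unit area: PW = (1/g) Σ q̄ Δp, with q in kg/kg and Δp in Pa (1 kg/m² of water = 1 mm).
Layer 1008–910 hPa: Δp = 98 hPa = 9800 Pa, q̄ = 0.0149 kg/kg → 0.0149 × 9800 / 9.8 = 14.90 mm
Layer 910–420 hPa: Δp = 490 hPa = 49000 Pa, q̄ = 0.00397 kg/kg → 0.00397 × 49000 / 9.8 = 19.85 mm
Layer 420–380 hPa: Δp = 40 hPa = 4000 Pa, q̄ = 0.00129 kg/kg → 0.00129 × 4000 / 9.8 = 0.53 mm
Layer 380–200 hPa: Δp = 180 hPa = 18000 Pa, q̄ = 0.00132 kg/kg → 0.00132 × 18000 / 9.8 = 2.42 mm
PW = 14.90 + 19.85 + 0.53 + 2.42 = 37.70 ≈ 37.7 mm.
Rainfall = ε × PW = 0.54 × 37.7 = 20.4 mm.

PW ≈ 37.7 mm; rainfall ≈ 20.4 mm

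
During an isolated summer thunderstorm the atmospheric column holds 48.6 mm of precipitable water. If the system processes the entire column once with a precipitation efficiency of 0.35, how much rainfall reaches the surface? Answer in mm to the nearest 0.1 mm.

Rainfall = ε × PW = 0.35 × 48.6 = 17.0 mm.

rainfall ≈ 17.0 mm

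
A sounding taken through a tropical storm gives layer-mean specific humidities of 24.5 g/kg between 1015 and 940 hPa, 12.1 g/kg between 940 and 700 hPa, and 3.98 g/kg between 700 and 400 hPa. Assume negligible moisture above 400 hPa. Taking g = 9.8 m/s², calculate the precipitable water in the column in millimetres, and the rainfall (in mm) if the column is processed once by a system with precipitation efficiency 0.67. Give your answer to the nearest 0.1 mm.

PW ≈ 60.6 mm; rainfall ≈ 40.6 mm

Precipitable water is the column-integrated vapour mass per unit area: PW = (1/g) Σ q̄ Δp, with q in kg/kg and Δp in Pa (1 kg/m² of water = 1 mm).
Layer 1015–940 hPa: Δp = 75 hPa = 7500 Pa, q̄ = 0.0245 kg/kg → 0.0245 × 7500 / 9.8 = 18.75 mm
Layer 940–700 hPa: Δp = 240 hPa = 24000 Pa, q̄ = 0.0121 kg/kg → 0.0121 × 24000 / 9.8 = 29.63 mm
Layer 700–400 hPa: Δp = 300 hPa = 30000 Pa, q̄ = 0.00398 kg/kg → 0.00398 × 30000 / 9.8 = 12.18 mm
PW = 18.75 + 29.63 + 12.18 = 60.56 ≈ 60.6 mm.
Rainfall = ε × PW = 0.67 × 60.6 = 40.6 mm.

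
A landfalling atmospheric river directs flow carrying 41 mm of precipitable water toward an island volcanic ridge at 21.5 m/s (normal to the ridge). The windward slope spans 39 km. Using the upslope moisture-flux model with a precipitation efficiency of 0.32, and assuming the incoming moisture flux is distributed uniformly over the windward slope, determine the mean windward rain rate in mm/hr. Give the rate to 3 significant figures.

Incoming column moisture flux per unit ridge length: F = V × PW = 21.5 × 41 = 881.5 mm·m/s.
Spread over the 39 km slope with efficiency ε = 0.32: R = ε·F/W = 0.32 × 881.5 / 39000 m = 7.233e-03 mm/s.
R = 7.233e-03 × 3600 = 26.0 mm/hr.

R ≈ 26.0 mm/hr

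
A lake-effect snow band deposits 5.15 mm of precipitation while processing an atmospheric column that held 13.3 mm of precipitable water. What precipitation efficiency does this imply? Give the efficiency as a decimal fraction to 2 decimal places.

ε ≈ 0.39

ε = precipitation / PW = 5.15 / 13.3 = 0.39.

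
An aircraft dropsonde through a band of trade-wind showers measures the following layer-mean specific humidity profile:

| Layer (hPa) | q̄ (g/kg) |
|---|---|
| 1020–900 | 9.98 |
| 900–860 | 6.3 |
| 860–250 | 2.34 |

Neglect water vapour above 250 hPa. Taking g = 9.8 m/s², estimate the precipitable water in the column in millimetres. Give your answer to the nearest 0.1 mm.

PW ≈ 29.4 mm

Precipitable water is the column-integrated vapour mass per unit area: PW = (1/g) Σ q̄ Δp, with q in kg/kg and Δp in Pa (1 kg/m² of water = 1 mm).
Layer 1020–900 hPa: Δp = 120 hPa = 12000 Pa, q̄ = 0.00998 kg/kg → 0.00998 × 12000 / 9.8 = 12.22 mm
Layer 900–860 hPa: Δp = 40 hPa = 4000 Pa, q̄ = 0.0063 kg/kg → 0.0063 × 4000 / 9.8 = 2.57 mm
Layer 860–250 hPa: Δp = 610 hPa = 61000 Pa, q̄ = 0.00234 kg/kg → 0.00234 × 61000 / 9.8 = 14.57 mm
PW = 12.22 + 2.57 + 14.57 = 29.36 ≈ 29.4 mm.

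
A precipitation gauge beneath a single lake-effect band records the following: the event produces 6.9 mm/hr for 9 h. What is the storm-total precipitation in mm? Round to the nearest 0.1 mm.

Total = Σ Rᵢ Δtᵢ = 6.9 × 9
      = 62.1 = 62.1 mm.

total ≈ 62.1 mm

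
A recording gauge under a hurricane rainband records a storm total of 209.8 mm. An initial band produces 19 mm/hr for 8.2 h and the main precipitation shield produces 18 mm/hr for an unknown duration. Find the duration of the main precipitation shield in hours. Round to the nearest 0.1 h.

duration ≈ 3.0 h

Known phases: 19 × 8.2 = 155.8 mm.
Remaining depth = 209.8 − 155.8 = 54 mm.
Duration = 54 / 18 = 3.0 h.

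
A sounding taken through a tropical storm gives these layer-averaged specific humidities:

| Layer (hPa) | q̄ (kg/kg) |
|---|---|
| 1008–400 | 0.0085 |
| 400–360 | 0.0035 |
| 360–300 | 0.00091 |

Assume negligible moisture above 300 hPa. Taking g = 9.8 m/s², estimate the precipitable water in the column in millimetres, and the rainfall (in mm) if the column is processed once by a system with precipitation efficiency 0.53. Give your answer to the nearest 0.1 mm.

PW ≈ 54.7 mm; rainfall ≈ 29.0 mm

Precipitable water is the column-integrated vapour mass per unit area: PW = (1/g) Σ q̄ Δp, with q in kg/kg and Δp in Pa (1 kg/m² of water = 1 mm).
Layer 1008–400 hPa: Δp = 608 hPa = 60800 Pa, q̄ = 0.0085 kg/kg → 0.0085 × 60800 / 9.8 = 52.73 mm
Layer 400–360 hPa: Δp = 40 hPa = 4000 Pa, q̄ = 0.0035 kg/kg → 0.0035 × 4000 / 9.8 = 1.43 mm
Layer 360–300 hPa: Δp = 60 hPa = 6000 Pa, q̄ = 0.00091 kg/kg → 0.00091 × 6000 / 9.8 = 0.56 mm
PW = 52.73 + 1.43 + 0.56 = 54.72 ≈ 54.7 mm.
Rainfall = ε × PW = 0.53 × 54.7 = 29.0 mm.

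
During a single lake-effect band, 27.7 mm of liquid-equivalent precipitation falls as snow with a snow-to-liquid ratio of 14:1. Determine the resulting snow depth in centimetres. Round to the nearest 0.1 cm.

Snow depth = liquid × ratio = 27.7 mm × 14 = 387.8 mm = 38.8 cm.

snow depth ≈ 38.8 cm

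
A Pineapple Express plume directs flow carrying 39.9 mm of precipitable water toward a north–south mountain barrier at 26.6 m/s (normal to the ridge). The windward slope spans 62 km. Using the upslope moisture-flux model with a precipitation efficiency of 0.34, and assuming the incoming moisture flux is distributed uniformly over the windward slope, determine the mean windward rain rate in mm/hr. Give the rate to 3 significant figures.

Incoming column moisture flux per unit ridge length: F = V × PW = 26.6 × 39.9 = 1061.34 mm·m/s.
Spread over the 62 km slope with efficiency ε = 0.34: R = ε·F/W = 0.34 × 1061.34 / 62000 m = 5.820e-03 mm/s.
R = 5.820e-03 × 3600 = 21.0 mm/hr.

R ≈ 21.0 mm/hr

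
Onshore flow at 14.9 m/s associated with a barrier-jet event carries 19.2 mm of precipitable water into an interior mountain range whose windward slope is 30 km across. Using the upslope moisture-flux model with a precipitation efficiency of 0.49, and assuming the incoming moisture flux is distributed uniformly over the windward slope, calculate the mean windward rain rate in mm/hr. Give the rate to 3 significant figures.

Incoming column moisture flux per unit ridge length: F = V × PW = 14.9 × 19.2 = 286.08 mm·m/s.
Spread over the 30 km slope with efficiency ε = 0.49: R = ε·F/W = 0.49 × 286.08 / 30000 m = 4.673e-03 mm/s.
R = 4.673e-03 × 3600 = 16.8 mm/hr.

R ≈ 16.8 mm/hr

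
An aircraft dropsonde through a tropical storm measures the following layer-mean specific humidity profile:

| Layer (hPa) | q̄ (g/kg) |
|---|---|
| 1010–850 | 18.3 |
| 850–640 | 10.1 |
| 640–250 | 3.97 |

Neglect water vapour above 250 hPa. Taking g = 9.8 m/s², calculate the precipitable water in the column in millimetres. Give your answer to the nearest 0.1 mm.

PW ≈ 67.3 mm

Precipitable water is the column-integrated vapour mass per unit area: PW = (1/g) Σ q̄ Δp, with q in kg/kg and Δp in Pa (1 kg/m² of water = 1 mm).
Layer 1010–850 hPa: Δp = 160 hPa = 16000 Pa, q̄ = 0.0183 kg/kg → 0.0183 × 16000 / 9.8 = 29.88 mm
Layer 850–640 hPa: Δp = 210 hPa = 21000 Pa, q̄ = 0.0101 kg/kg → 0.0101 × 21000 / 9.8 = 21.64 mm
Layer 640–250 hPa: Δp = 390 hPa = 39000 Pa, q̄ = 0.00397 kg/kg → 0.00397 × 39000 / 9.8 = 15.80 mm
PW = 29.88 + 21.64 + 15.80 = 67.32 ≈ 67.3 mm.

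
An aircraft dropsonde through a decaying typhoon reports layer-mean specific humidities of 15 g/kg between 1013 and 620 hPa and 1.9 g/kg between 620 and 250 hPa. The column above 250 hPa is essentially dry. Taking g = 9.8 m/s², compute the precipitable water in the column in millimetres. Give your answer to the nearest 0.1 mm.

PW ≈ 67.3 mm

Precipitable water is the column-integrated vapour mass per unit area: PW = (1/g) Σ q̄ Δp, with q in kg/kg and Δp in Pa (1 kg/m² of water = 1 mm).
Layer 1013–620 hPa: Δp = 393 hPa = 39300 Pa, q̄ = 0.015 kg/kg → 0.015 × 39300 / 9.8 = 60.15 mm
Layer 620–250 hPa: Δp = 370 hPa = 37000 Pa, q̄ = 0.0019 kg/kg → 0.0019 × 37000 / 9.8 = 7.17 mm
PW = 60.15 + 7.17 = 67.32 ≈ 67.3 mm.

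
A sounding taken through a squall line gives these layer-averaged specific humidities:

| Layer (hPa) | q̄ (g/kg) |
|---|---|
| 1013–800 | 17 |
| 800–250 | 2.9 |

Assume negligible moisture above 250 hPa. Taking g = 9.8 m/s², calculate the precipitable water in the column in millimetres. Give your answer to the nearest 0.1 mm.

PW ≈ 53.2 mm

Precipitable water is the column-integrated vapour mass per unit area: PW = (1/g) Σ q̄ Δp, with q in kg/kg and Δp in Pa (1 kg/m² of water = 1 mm).
Layer 1013–800 hPa: Δp = 213 hPa = 21300 Pa, q̄ = 0.017 kg/kg → 0.017 × 21300 / 9.8 = 36.95 mm
Layer 800–250 hPa: Δp = 550 hPa = 55000 Pa, q̄ = 0.0029 kg/kg → 0.0029 × 55000 / 9.8 = 16.28 mm
PW = 36.95 + 16.28 = 53.23 ≈ 53.2 mm.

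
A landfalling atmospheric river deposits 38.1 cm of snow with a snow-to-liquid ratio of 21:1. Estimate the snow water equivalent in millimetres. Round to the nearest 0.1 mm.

SWE ≈ 18.1 mm

SWE = snow depth / ratio = 38.1 cm / 21 = 1.814 cm = 18.1 mm.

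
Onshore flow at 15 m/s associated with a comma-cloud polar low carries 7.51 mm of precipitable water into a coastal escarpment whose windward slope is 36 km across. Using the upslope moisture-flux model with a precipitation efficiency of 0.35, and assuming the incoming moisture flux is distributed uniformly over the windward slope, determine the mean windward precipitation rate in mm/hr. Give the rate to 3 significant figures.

R ≈ 3.94 mm/hr

Incoming column moisture flux per unit ridge length: F = V × PW = 15 × 7.51 = 112.65 mm·m/s.
Spread over the 36 km slope with efficiency ε = 0.35: R = ε·F/W = 0.35 × 112.65 / 36000 m = 1.095e-03 mm/s.
R = 1.095e-03 × 3600 = 3.94 mm/hr.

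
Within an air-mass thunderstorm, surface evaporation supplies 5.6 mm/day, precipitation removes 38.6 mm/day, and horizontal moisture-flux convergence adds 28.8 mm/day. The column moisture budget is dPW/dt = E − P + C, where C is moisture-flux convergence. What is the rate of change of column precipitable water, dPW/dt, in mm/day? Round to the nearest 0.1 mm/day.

dPW/dt ≈ -4.2 mm/day

dPW/dt = E − P + C = 5.6 − 38.6 + (28.8) = -4.2 mm/day.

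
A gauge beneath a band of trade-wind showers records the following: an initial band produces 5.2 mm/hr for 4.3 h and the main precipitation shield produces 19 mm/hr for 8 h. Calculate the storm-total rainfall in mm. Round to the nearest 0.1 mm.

total ≈ 174.4 mm

Total = Σ Rᵢ Δtᵢ = 5.2 × 4.3 + 19 × 8
      = 22.36 + 152 = 174.4 mm.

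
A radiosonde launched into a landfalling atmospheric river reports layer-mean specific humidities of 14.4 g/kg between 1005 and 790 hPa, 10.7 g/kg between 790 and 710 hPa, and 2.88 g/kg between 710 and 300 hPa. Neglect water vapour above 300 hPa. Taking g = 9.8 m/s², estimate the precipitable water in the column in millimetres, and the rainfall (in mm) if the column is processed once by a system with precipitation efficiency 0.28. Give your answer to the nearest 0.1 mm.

PW ≈ 52.4 mm; rainfall ≈ 14.7 mm

Precipitable water is the column-integrated vapour mass per unit area: PW = (1/g) Σ q̄ Δp, with q in kg/kg and Δp in Pa (1 kg/m² of water = 1 mm).
Layer 1005–790 hPa: Δp = 215 hPa = 21500 Pa, q̄ = 0.0144 kg/kg → 0.0144 × 21500 / 9.8 = 31.59 mm
Layer 790–710 hPa: Δp = 80 hPa = 8000 Pa, q̄ = 0.0107 kg/kg → 0.0107 × 8000 / 9.8 = 8.73 mm
Layer 710–300 hPa: Δp = 410 hPa = 41000 Pa, q̄ = 0.00288 kg/kg → 0.00288 × 41000 / 9.8 = 12.05 mm
PW = 31.59 + 8.73 + 12.05 = 52.37 ≈ 52.4 mm.
Rainfall = ε × PW = 0.28 × 52.4 = 14.7 mm.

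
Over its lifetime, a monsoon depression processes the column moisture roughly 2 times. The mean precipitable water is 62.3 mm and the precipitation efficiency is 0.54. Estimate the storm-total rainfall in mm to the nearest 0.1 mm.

rainfall ≈ 67.3 mm

Each cycle deposits ε × PW = 0.54 × 62.3 = 33.642 mm.
Over 2 cycles: 2 × 33.642 = 67.3 mm.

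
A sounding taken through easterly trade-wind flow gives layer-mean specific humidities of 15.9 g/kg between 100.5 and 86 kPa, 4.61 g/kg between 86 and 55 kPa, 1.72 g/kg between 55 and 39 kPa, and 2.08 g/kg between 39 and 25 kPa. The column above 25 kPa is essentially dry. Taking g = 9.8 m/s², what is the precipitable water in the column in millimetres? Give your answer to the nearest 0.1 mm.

Precipitable water is the column-integrated vapour mass per unit area: PW = (1/g) Σ q̄ Δp, with q in kg/kg and Δp in Pa (1 kg/m² of water = 1 mm).
Layer 100.5–86 kPa: Δp = 145 hPa = 14500 Pa, q̄ = 0.0159 kg/kg → 0.0159 × 14500 / 9.8 = 23.53 mm
Layer 86–55 kPa: Δp = 310 hPa = 31000 Pa, q̄ = 0.00461 kg/kg → 0.00461 × 31000 / 9.8 = 14.58 mm
Layer 55–39 kPa: Δp = 160 hPa = 16000 Pa, q̄ = 0.00172 kg/kg → 0.00172 × 16000 / 9.8 = 2.81 mm
Layer 39–25 kPa: Δp = 140 hPa = 14000 Pa, q̄ = 0.00208 kg/kg → 0.00208 × 14000 / 9.8 = 2.97 mm
PW = 23.53 + 14.58 + 2.81 + 2.97 = 43.89 ≈ 43.9 mm.

PW ≈ 43.9 mm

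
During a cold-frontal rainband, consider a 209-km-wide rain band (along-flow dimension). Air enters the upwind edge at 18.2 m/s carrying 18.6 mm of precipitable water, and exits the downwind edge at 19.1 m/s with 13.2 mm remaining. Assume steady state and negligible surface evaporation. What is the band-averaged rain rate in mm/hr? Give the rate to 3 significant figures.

Column moisture flux per unit crosswind length is F = V × PW.
Inflow: F_in = 18.2 × 18.6 = 338.52 mm·m/s
Outflow: F_out = 19.1 × 13.2 = 252.12 mm·m/s
Steady-state rate R = (F_in − F_out)/L = (338.52 − 252.12) / 209000 m = 4.134e-04 mm/s.
R = 4.134e-04 × 3600 = 1.49 mm/hr.

R ≈ 1.49 mm/hr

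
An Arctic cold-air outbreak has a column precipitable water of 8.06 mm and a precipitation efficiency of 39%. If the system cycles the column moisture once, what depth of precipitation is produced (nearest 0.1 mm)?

precipitation ≈ 3.1 mm

Precipitation = ε × PW = 0.39 × 8.06 = 3.1 mm.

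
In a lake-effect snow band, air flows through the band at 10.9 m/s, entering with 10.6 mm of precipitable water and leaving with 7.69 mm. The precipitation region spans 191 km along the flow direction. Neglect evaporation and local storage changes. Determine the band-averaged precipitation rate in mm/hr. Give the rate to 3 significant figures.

Column moisture flux per unit crosswind length is F = V × PW.
Inflow: F_in = 10.9 × 10.6 = 115.54 mm·m/s
Outflow: F_out = 10.9 × 7.69 = 83.821 mm·m/s
Steady-state rate R = (F_in − F_out)/L = (115.54 − 83.821) / 191000 m = 1.661e-04 mm/s.
R = 1.661e-04 × 3600 = 0.598 mm/hr.

R ≈ 0.598 mm/hr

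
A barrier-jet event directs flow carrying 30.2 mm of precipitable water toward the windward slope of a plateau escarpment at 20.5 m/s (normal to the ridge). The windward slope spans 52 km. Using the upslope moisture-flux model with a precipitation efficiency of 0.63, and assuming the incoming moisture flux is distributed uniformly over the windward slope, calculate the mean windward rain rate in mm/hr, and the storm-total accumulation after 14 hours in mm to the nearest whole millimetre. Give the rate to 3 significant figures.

Incoming column moisture flux per unit ridge length: F = V × PW = 20.5 × 30.2 = 619.1 mm·m/s.
Spread over the 52 km slope with efficiency ε = 0.63: R = ε·F/W = 0.63 × 619.1 / 52000 m = 7.501e-03 mm/s.
R = 7.501e-03 × 3600 = 27.0 mm/hr.
Over 14 h: total = 27.0 × 14 = 378 mm.

R ≈ 27.0 mm/hr; total ≈ 378 mm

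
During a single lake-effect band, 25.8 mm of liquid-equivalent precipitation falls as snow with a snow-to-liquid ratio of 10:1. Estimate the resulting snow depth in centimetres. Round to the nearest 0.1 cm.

snow depth ≈ 25.8 cm

Snow depth = liquid × ratio = 25.8 mm × 10 = 258 mm = 25.8 cm.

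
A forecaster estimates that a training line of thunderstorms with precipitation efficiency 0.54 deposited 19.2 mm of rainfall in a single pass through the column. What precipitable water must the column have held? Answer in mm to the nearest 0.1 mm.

PW ≈ 35.6 mm

PW = rainfall / ε = 19.2 / 0.54 = 35.6 mm.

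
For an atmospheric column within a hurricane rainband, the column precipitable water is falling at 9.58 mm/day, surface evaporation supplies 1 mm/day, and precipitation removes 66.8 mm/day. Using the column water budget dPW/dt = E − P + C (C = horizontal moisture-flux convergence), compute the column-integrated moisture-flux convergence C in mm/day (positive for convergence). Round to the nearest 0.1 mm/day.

C ≈ 56.2 mm/day

dPW/dt = -9.58 mm/day.
C = dPW/dt − E + P = (-9.58) − 1 + 66.8 = 56.2 mm/day.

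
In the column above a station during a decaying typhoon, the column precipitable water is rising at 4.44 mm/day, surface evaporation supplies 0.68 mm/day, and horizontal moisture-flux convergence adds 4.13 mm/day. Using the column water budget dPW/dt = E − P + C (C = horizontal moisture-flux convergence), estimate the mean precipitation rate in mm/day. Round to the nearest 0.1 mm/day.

dPW/dt = +4.44 mm/day.
P = E + C − dPW/dt = 0.68 + (4.13) − (+4.44) = 0.4 mm/day.

P ≈ 0.4 mm/day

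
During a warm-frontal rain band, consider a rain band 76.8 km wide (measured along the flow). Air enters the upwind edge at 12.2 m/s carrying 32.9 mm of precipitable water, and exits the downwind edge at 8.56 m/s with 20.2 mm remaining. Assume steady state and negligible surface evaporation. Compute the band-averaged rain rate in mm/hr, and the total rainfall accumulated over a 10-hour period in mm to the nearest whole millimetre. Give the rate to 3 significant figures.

Column moisture flux per unit crosswind length is F = V × PW.
Inflow: F_in = 12.2 × 32.9 = 401.38 mm·m/s
Outflow: F_out = 8.56 × 20.2 = 172.912 mm·m/s
Steady-state rate R = (F_in − F_out)/L = (401.38 − 172.912) / 76800 m = 2.975e-03 mm/s.
R = 2.975e-03 × 3600 = 10.7 mm/hr.
Over 10 h: total = 10.7 × 10 = 107 mm.

R ≈ 10.7 mm/hr; total ≈ 107 mm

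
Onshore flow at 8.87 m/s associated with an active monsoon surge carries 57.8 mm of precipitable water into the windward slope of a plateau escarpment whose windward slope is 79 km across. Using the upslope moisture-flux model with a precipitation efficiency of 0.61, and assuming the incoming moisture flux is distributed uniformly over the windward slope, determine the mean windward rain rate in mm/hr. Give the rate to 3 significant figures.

R ≈ 14.3 mm/hr

Incoming column moisture flux per unit ridge length: F = V × PW = 8.87 × 57.8 = 512.686 mm·m/s.
Spread over the 79 km slope with efficiency ε = 0.61: R = ε·F/W = 0.61 × 512.686 / 79000 m = 3.959e-03 mm/s.
R = 3.959e-03 × 3600 = 14.3 mm/hr.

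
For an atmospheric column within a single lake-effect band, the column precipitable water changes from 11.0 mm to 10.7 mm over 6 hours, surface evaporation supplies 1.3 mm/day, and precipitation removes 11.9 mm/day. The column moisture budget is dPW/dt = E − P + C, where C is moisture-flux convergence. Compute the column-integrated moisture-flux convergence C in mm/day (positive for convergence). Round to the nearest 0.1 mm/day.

C ≈ 9.4 mm/day

dPW/dt = (10.7 − 11.0) mm / (6/24 day) = -1.200 mm/day.
C = dPW/dt − E + P = (-1.200) − 1.3 + 11.9 = 9.4 mm/day.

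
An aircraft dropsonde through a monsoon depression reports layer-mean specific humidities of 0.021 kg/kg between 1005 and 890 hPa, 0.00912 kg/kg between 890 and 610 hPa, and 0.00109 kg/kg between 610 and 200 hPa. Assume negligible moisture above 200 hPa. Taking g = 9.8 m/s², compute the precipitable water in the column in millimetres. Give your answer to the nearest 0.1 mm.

Precipitable water is the column-integrated vapour mass per unit area: PW = (1/g) Σ q̄ Δp, with q in kg/kg and Δp in Pa (1 kg/m² of water = 1 mm).
Layer 1005–890 hPa: Δp = 115 hPa = 11500 Pa, q̄ = 0.021 kg/kg → 0.021 × 11500 / 9.8 = 24.64 mm
Layer 890–610 hPa: Δp = 280 hPa = 28000 Pa, q̄ = 0.00912 kg/kg → 0.00912 × 28000 / 9.8 = 26.06 mm
Layer 610–200 hPa: Δp = 410 hPa = 41000 Pa, q̄ = 0.00109 kg/kg → 0.00109 × 41000 / 9.8 = 4.56 mm
PW = 24.64 + 26.06 + 4.56 = 55.26 ≈ 55.3 mm.

PW ≈ 55.3 mm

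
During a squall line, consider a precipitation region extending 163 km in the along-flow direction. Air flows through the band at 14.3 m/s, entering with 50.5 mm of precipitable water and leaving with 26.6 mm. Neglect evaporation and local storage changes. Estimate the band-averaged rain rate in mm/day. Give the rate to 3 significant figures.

R ≈ 181 mm/day

Column moisture flux per unit crosswind length is F = V × PW.
Inflow: F_in = 14.3 × 50.5 = 722.15 mm·m/s
Outflow: F_out = 14.3 × 26.6 = 380.38 mm·m/s
Steady-state rate R = (F_in − F_out)/L = (722.15 − 380.38) / 163000 m = 2.097e-03 mm/s.
R = 2.097e-03 × 3600 × 24 = 181 mm/day.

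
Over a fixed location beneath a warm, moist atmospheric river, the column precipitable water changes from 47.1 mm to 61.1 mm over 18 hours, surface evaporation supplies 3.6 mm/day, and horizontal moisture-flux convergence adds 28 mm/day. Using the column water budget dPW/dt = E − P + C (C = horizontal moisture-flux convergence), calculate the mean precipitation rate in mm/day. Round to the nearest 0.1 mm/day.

dPW/dt = (61.1 − 47.1) mm / (18/24 day) = +18.667 mm/day.
P = E + C − dPW/dt = 3.6 + (28) − (+18.667) = 12.9 mm/day.

P ≈ 12.9 mm/day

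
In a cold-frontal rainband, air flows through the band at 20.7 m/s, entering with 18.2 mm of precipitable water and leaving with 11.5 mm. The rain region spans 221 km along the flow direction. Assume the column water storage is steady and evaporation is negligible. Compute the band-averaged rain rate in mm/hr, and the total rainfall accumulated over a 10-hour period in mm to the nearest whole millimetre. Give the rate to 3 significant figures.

R ≈ 2.26 mm/hr; total ≈ 23 mm

Column moisture flux per unit crosswind length is F = V × PW.
Inflow: F_in = 20.7 × 18.2 = 376.74 mm·m/s
Outflow: F_out = 20.7 × 11.5 = 238.05 mm·m/s
Steady-state rate R = (F_in − F_out)/L = (376.74 − 238.05) / 221000 m = 6.276e-04 mm/s.
R = 6.276e-04 × 3600 = 2.26 mm/hr.
Over 10 h: total = 2.26 × 10 = 22.6 ≈ 23 mm.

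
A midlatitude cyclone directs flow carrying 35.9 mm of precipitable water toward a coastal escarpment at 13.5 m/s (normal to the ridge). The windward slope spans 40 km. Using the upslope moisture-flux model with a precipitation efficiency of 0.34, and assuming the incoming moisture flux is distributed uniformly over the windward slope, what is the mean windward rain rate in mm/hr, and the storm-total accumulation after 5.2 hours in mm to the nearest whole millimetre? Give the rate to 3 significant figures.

Incoming column moisture flux per unit ridge length: F = V × PW = 13.5 × 35.9 = 484.65 mm·m/s.
Spread over the 40 km slope with efficiency ε = 0.34: R = ε·F/W = 0.34 × 484.65 / 40000 m = 4.120e-03 mm/s.
R = 4.120e-03 × 3600 = 14.8 mm/hr.
Over 5.2 h: total = 14.8 × 5.2 = 76.96 ≈ 77 mm.

R ≈ 14.8 mm/hr; total ≈ 77 mm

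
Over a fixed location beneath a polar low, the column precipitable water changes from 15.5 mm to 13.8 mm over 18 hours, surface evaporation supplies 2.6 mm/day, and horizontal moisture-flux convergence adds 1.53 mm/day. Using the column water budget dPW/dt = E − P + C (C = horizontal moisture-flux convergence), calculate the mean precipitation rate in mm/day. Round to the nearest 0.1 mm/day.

dPW/dt = (13.8 − 15.5) mm / (18/24 day) = -2.267 mm/day.
P = E + C − dPW/dt = 2.6 + (1.53) − (-2.267) = 6.4 mm/day.

P ≈ 6.4 mm/day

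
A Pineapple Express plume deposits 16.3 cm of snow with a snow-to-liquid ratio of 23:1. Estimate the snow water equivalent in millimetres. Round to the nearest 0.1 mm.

SWE = snow depth / ratio = 16.3 cm / 23 = 0.709 cm = 7.1 mm.

SWE ≈ 7.1 mm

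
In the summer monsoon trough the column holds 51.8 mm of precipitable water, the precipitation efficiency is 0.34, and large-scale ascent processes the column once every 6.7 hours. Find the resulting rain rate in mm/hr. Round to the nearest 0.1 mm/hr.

Each overturning extracts ε × PW = 0.34 × 51.8 = 17.612 mm.
Rate = ε·PW / τ = 17.612 / 6.7 h = 2.6 mm/hr.

R ≈ 2.6 mm/hr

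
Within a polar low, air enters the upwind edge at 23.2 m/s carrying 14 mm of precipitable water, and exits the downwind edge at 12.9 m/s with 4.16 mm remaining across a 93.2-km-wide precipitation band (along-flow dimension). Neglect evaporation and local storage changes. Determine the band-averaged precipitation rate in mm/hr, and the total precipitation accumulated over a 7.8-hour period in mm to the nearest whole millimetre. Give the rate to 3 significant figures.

Column moisture flux per unit crosswind length is F = V × PW.
Inflow: F_in = 23.2 × 14 = 324.8 mm·m/s
Outflow: F_out = 12.9 × 4.16 = 53.664 mm·m/s
Steady-state rate R = (F_in − F_out)/L = (324.8 − 53.664) / 93200 m = 2.909e-03 mm/s.
R = 2.909e-03 × 3600 = 10.5 mm/hr.
Over 7.8 h: total = 10.5 × 7.8 = 81.9 ≈ 82 mm.

R ≈ 10.5 mm/hr; total ≈ 82 mm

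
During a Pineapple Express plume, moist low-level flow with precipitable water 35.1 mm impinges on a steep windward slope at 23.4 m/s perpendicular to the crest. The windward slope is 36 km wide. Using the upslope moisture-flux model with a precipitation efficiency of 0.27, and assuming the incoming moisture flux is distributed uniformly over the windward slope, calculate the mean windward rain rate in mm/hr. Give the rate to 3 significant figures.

R ≈ 22.2 mm/hr

Incoming column moisture flux per unit ridge length: F = V × PW = 23.4 × 35.1 = 821.34 mm·m/s.
Spread over the 36 km slope with efficiency ε = 0.27: R = ε·F/W = 0.27 × 821.34 / 36000 m = 6.160e-03 mm/s.
R = 6.160e-03 × 3600 = 22.2 mm/hr.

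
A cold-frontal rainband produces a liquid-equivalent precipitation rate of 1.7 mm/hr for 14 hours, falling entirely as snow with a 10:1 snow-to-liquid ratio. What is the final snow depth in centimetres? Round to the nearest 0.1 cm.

Liquid-equivalent depth = 1.7 × 14 = 23.8 mm.
Snow depth = 23.8 mm × 10 = 238 mm = 23.8 cm.

snow depth ≈ 23.8 cm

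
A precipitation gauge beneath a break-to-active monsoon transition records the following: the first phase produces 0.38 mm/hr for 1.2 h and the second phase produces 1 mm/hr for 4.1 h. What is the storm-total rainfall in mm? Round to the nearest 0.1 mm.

Total = Σ Rᵢ Δtᵢ = 0.38 × 1.2 + 1 × 4.1
      = 0.456 + 4.1 = 4.6 mm.

total ≈ 4.6 mm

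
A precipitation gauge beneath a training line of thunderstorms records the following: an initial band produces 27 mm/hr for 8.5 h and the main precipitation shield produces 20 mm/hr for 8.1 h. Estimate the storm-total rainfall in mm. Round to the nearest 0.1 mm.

Total = Σ Rᵢ Δtᵢ = 27 × 8.5 + 20 × 8.1
      = 229.5 + 162 = 391.5 mm.

total ≈ 391.5 mm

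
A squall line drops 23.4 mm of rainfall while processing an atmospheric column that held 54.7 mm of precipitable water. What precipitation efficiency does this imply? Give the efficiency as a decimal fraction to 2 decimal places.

ε ≈ 0.43

ε = rainfall / PW = 23.4 / 54.7 = 0.43.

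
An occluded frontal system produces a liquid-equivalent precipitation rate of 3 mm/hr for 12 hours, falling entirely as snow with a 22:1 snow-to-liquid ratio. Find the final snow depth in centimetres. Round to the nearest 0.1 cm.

snow depth ≈ 79.2 cm

Liquid-equivalent depth = 3 × 12 = 36 mm.
Snow depth = 36 mm × 22 = 792 mm = 79.2 cm.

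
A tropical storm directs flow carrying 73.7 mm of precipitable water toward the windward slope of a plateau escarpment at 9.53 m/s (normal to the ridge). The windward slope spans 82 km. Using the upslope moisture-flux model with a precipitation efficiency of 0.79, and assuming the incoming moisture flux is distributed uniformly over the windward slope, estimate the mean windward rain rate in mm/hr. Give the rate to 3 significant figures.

R ≈ 24.4 mm/hr

Incoming column moisture flux per unit ridge length: F = V × PW = 9.53 × 73.7 = 702.361 mm·m/s.
Spread over the 82 km slope with efficiency ε = 0.79: R = ε·F/W = 0.79 × 702.361 / 82000 m = 6.767e-03 mm/s.
R = 6.767e-03 × 3600 = 24.4 mm/hr.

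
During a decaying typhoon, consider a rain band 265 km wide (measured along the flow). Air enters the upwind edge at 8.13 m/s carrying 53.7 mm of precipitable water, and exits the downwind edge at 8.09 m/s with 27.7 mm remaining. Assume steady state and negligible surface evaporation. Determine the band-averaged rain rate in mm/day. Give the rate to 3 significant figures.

R ≈ 69.3 mm/day

Column moisture flux per unit crosswind length is F = V × PW.
Inflow: F_in = 8.13 × 53.7 = 436.581 mm·m/s
Outflow: F_out = 8.09 × 27.7 = 224.093 mm·m/s
Steady-state rate R = (F_in − F_out)/L = (436.581 − 224.093) / 265000 m = 8.018e-04 mm/s.
R = 8.018e-04 × 3600 × 24 = 69.3 mm/day.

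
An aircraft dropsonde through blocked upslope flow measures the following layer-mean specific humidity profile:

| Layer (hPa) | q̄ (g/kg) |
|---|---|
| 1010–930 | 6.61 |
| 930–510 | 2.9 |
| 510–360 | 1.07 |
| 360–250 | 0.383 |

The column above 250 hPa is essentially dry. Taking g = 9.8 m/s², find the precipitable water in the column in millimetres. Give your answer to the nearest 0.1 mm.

PW ≈ 19.9 mm

Precipitable water is the column-integrated vapour mass per unit area: PW = (1/g) Σ q̄ Δp, with q in kg/kg and Δp in Pa (1 kg/m² of water = 1 mm).
Layer 1010–930 hPa: Δp = 80 hPa = 8000 Pa, q̄ = 0.00661 kg/kg → 0.00661 × 8000 / 9.8 = 5.40 mm
Layer 930–510 hPa: Δp = 420 hPa = 42000 Pa, q̄ = 0.0029 kg/kg → 0.0029 × 42000 / 9.8 = 12.43 mm
Layer 510–360 hPa: Δp = 150 hPa = 15000 Pa, q̄ = 0.00107 kg/kg → 0.00107 × 15000 / 9.8 = 1.64 mm
Layer 360–250 hPa: Δp = 110 hPa = 11000 Pa, q̄ = 0.000383 kg/kg → 0.000383 × 11000 / 9.8 = 0.43 mm
PW = 5.40 + 12.43 + 1.64 + 0.43 = 19.90 ≈ 19.9 mm.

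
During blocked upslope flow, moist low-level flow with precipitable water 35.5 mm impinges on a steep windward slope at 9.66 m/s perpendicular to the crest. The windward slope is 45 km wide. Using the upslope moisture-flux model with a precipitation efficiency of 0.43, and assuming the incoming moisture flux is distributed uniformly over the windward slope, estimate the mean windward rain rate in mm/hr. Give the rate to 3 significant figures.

R ≈ 11.8 mm/hr

Incoming column moisture flux per unit ridge length: F = V × PW = 9.66 × 35.5 = 342.93 mm·m/s.
Spread over the 45 km slope with efficiency ε = 0.43: R = ε·F/W = 0.43 × 342.93 / 45000 m = 3.277e-03 mm/s.
R = 3.277e-03 × 3600 = 11.8 mm/hr.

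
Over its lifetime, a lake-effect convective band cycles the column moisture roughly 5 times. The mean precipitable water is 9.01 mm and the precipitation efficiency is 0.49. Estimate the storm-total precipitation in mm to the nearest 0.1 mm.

precipitation ≈ 22.1 mm

Each cycle deposits ε × PW = 0.49 × 9.01 = 4.4149 mm.
Over 5 cycles: 5 × 4.4149 = 22.1 mm.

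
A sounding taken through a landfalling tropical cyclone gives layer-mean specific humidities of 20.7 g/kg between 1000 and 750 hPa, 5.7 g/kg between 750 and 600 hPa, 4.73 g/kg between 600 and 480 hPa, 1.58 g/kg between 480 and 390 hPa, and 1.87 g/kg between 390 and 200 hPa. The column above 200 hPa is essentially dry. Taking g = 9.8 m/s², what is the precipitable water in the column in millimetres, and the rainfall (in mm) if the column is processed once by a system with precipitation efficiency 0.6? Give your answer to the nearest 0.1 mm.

PW ≈ 72.4 mm; rainfall ≈ 43.4 mm

Precipitable water is the column-integrated vapour mass per unit area: PW = (1/g) Σ q̄ Δp, with q in kg/kg and Δp in Pa (1 kg/m² of water = 1 mm).
Layer 1000–750 hPa: Δp = 250 hPa = 25000 Pa, q̄ = 0.0207 kg/kg → 0.0207 × 25000 / 9.8 = 52.81 mm
Layer 750–600 hPa: Δp = 150 hPa = 15000 Pa, q̄ = 0.0057 kg/kg → 0.0057 × 15000 / 9.8 = 8.72 mm
Layer 600–480 hPa: Δp = 120 hPa = 12000 Pa, q̄ = 0.00473 kg/kg → 0.00473 × 12000 / 9.8 = 5.79 mm
Layer 480–390 hPa: Δp = 90 hPa = 9000 Pa, q̄ = 0.00158 kg/kg → 0.00158 × 9000 / 9.8 = 1.45 mm
Layer 390–200 hPa: Δp = 190 hPa = 19000 Pa, q̄ = 0.00187 kg/kg → 0.00187 × 19000 / 9.8 = 3.63 mm
PW = 52.81 + 8.72 + 5.79 + 1.45 + 3.63 = 72.40 ≈ 72.4 mm.
Rainfall = ε × PW = 0.6 × 72.4 = 43.4 mm.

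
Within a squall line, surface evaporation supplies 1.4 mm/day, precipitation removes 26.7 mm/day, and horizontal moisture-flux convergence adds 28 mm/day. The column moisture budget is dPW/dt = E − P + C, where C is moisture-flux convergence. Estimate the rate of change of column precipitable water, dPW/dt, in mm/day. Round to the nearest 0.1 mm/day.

dPW/dt = E − P + C = 1.4 − 26.7 + (28) = 2.7 mm/day.

dPW/dt ≈ 2.7 mm/day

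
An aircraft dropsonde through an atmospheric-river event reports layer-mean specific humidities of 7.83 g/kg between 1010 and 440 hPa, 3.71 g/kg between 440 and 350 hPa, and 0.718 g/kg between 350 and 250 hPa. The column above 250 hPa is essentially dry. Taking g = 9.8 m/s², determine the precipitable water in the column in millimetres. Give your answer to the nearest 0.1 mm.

PW ≈ 49.7 mm

Precipitable water is the column-integrated vapour mass per unit area: PW = (1/g) Σ q̄ Δp, with q in kg/kg and Δp in Pa (1 kg/m² of water = 1 mm).
Layer 1010–440 hPa: Δp = 570 hPa = 57000 Pa, q̄ = 0.00783 kg/kg → 0.00783 × 57000 / 9.8 = 45.54 mm
Layer 440–350 hPa: Δp = 90 hPa = 9000 Pa, q̄ = 0.00371 kg/kg → 0.00371 × 9000 / 9.8 = 3.41 mm
Layer 350–250 hPa: Δp = 100 hPa = 10000 Pa, q̄ = 0.000718 kg/kg → 0.000718 × 10000 / 9.8 = 0.73 mm
PW = 45.54 + 3.41 + 0.73 = 49.68 ≈ 49.7 mm.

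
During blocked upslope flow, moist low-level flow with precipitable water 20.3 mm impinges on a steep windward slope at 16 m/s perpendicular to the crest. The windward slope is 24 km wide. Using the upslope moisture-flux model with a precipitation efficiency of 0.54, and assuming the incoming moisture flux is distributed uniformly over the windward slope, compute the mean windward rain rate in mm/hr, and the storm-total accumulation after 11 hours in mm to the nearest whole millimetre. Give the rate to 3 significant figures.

Incoming column moisture flux per unit ridge length: F = V × PW = 16 × 20.3 = 324.8 mm·m/s.
Spread over the 24 km slope with efficiency ε = 0.54: R = ε·F/W = 0.54 × 324.8 / 24000 m = 7.308e-03 mm/s.
R = 7.308e-03 × 3600 = 26.3 mm/hr.
Over 11 h: total = 26.3 × 11 = 289.3 ≈ 289 mm.

R ≈ 26.3 mm/hr; total ≈ 289 mm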